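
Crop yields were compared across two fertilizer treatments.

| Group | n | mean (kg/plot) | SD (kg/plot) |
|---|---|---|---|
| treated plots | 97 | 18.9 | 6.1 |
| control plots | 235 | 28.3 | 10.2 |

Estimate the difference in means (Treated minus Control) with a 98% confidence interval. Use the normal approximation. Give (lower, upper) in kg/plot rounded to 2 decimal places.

SE₁ = s₁/√n₁ = 6.1/√97 = 0.6194; SE₂ = 10.2/√235 = 0.6654.
Independent samples, unequal variances: SE_diff = √(SE₁² + SE₂²) = √(0.38365636 + 0.44275716) = 0.9091.
z* = 2.326, so margin of error = 2.326 × 0.9091 = 2.1146.
Difference in means = 18.9 − 28.3 = -9.4000.
-9.4000 ± 2.1146 → (-11.51, -7.29).

(-11.51, -7.29)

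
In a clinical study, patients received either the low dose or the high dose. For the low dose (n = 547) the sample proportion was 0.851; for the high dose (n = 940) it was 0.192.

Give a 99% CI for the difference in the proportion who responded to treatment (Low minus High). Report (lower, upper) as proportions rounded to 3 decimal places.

(0.608, 0.710)

The two standard errors are √(0.8510×0.1490/547) = 0.01523 and √(0.1920×0.8080/940) = 0.01285.
Because the samples are independent, SE_diff = √(0.01523² + 0.01285²) = 0.01993.
Using z* = 2.576 for 99%, ME = 2.576 × 0.01993 = 0.05134.
p̂₁ − p̂₂ = 0.6590; interval 0.6590 ± 0.05134 gives (0.608, 0.710).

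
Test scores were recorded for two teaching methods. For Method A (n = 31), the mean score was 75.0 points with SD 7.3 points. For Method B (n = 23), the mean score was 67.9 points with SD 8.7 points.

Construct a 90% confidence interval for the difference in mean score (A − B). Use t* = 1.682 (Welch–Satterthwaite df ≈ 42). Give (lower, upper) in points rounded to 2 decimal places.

(3.34, 10.86)

Per-group SEs: s₁/√n₁ = 7.3/√31 = 1.3111, s₂/√n₂ = 8.7/√23 = 1.8141.
Unpooled SE of the difference: √(1.71898321 + 3.29095881) = 2.2383.
Margin of error = t* · SE = 1.682 × 2.2383 = 3.7648.
x̄₁ − x̄₂ = 75.0 − 67.9 = 7.1000.
CI: 7.1000 ± 3.7648 = (3.34, 10.86).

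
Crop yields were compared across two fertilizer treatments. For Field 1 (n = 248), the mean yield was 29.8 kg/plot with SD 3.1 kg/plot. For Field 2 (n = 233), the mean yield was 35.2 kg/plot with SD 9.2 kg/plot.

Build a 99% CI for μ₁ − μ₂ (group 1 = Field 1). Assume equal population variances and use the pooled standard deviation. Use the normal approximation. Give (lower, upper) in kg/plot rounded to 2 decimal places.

Pooled variance s_p² = [247·3.1² + 232·9.2²] / (248+233−2) = 45.9502, so s_p = 6.7787.
SE_diff = s_p·√(1/n₁ + 1/n₂) = 6.7787·√(1/248 + 1/233) = 0.6185.
z* = 2.576; margin = 2.576 × 0.6185 = 1.5933.
Difference = 29.8 − 35.2 = -5.4000.
-5.4000 ± 1.5933 → (-6.99, -3.81).

(-6.99, -3.81)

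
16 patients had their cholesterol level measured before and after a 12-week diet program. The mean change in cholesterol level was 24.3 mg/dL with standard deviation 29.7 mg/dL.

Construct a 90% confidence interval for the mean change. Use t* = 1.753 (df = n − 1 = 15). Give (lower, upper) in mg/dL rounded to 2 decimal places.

This is a matched-pairs design, so SE = s_d/√n = 29.7/√16 = 7.4250.
Margin = 1.753 × 7.4250 = 13.0160; the interval is 24.3 ± 13.0160 = (11.28, 37.32).

(11.28, 37.32)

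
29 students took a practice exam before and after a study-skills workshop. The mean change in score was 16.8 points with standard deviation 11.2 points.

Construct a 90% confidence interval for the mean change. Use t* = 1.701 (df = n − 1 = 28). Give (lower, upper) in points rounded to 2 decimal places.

Paired design: SE = s_d/√n = 11.2/√29 = 2.0798.
t* = 1.701; margin of error = 1.701 × 2.0798 = 3.5377.
16.8 ± 3.5377 → (13.26, 20.34).

(13.26, 20.34)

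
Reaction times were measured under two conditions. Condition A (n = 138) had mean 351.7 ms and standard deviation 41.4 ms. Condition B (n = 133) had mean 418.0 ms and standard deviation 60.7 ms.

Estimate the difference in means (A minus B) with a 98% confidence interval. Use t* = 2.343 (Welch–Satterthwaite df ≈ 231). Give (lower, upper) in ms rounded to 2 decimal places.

(-81.14, -51.46)

Per-group SEs: s₁/√n₁ = 41.4/√138 = 3.5242, s₂/√n₂ = 60.7/√133 = 5.2634.
Unpooled SE of the difference: √(12.41998564 + 27.70337956) = 6.3343.
Margin of error = t* · SE = 2.343 × 6.3343 = 14.8413.
x̄₁ − x̄₂ = 351.7 − 418.0 = -66.3000.
CI: -66.3000 ± 14.8413 = (-81.14, -51.46).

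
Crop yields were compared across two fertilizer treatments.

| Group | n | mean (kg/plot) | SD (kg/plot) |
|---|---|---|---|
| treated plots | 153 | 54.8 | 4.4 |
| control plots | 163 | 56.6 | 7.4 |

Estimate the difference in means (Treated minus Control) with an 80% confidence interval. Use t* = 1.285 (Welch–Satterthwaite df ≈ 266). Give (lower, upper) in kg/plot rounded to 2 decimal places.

(-2.67, -0.93)

SE₁ = s₁/√n₁ = 4.4/√153 = 0.3557; SE₂ = 7.4/√163 = 0.5796.
Independent samples, unequal variances: SE_diff = √(SE₁² + SE₂²) = √(0.12652249 + 0.33593616) = 0.6800.
t* = 1.285, so margin of error = 1.285 × 0.6800 = 0.8738.
Difference in means = 54.8 − 56.6 = -1.8000.
-1.8000 ± 0.8738 → (-2.67, -0.93).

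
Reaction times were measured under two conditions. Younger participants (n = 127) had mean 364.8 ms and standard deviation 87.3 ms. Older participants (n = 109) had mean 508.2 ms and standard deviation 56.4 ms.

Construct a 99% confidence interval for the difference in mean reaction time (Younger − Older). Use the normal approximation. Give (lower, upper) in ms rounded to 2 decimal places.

Per-group SEs: s₁/√n₁ = 87.3/√127 = 7.7466, s₂/√n₂ = 56.4/√109 = 5.4021.
Unpooled SE of the difference: √(60.00981156 + 29.18268441) = 9.4442.
Margin of error = z* · SE = 2.576 × 9.4442 = 24.3283.
x̄₁ − x̄₂ = 364.8 − 508.2 = -143.4000.
CI: -143.4000 ± 24.3283 = (-167.73, -119.07).

(-167.73, -119.07)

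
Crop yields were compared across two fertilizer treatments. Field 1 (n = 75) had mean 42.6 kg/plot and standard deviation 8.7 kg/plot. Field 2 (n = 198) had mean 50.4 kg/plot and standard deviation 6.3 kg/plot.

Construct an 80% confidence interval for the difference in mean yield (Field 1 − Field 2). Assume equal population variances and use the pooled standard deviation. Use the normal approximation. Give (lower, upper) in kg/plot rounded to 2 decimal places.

(-9.02, -6.58)

Pooled variance s_p² = [74·8.7² + 197·6.3²] / (75+198−2) = 49.5203, so s_p = 7.0371.
SE_diff = s_p·√(1/n₁ + 1/n₂) = 7.0371·√(1/75 + 1/198) = 0.9541.
z* = 1.282; margin = 1.282 × 0.9541 = 1.2232.
Difference = 42.6 − 50.4 = -7.8000.
-7.8000 ± 1.2232 → (-9.02, -6.58).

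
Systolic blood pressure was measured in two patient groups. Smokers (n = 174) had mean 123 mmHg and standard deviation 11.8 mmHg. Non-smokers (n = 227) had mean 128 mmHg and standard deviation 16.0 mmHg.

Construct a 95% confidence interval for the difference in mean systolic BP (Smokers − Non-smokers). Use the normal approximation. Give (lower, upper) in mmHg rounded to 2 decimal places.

Standard errors of each mean: 11.8/√174 = 0.8946 and 16.0/√227 = 1.0620.
SE(x̄₁ − x̄₂) = √(0.8946² + 1.0620²) = 1.3886 for independent samples with unequal variances.
With z* = 1.960, the margin is 1.960 × 1.3886 = 2.7217.
x̄₁ − x̄₂ = 123 − 128 = -5.0000; the interval is -5.0000 ± 2.7217 = (-7.72, -2.28).

(-7.72, -2.28)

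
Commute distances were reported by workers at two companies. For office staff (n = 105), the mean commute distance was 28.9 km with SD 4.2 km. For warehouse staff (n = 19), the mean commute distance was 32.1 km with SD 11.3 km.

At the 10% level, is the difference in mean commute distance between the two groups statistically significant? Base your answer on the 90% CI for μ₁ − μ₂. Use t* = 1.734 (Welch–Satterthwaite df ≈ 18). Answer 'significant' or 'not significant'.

Standard errors of each mean: 4.2/√105 = 0.4099 and 11.3/√19 = 2.5924.
SE(x̄₁ − x̄₂) = √(0.4099² + 2.5924²) = 2.6246 for independent samples with unequal variances.
With t* = 1.734, the margin is 1.734 × 2.6246 = 4.5511.
x̄₁ − x̄₂ = 28.9 − 32.1 = -3.2000; the interval is -3.2000 ± 4.5511 = (-7.7511, 1.3511).
The interval (-7.7511, 1.3511) contains 0, so the difference is not significant.

not significant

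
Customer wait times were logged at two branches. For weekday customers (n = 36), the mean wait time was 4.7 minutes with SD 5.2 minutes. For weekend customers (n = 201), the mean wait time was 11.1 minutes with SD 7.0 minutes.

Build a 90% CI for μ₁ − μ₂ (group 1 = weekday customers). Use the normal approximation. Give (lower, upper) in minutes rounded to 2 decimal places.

Standard errors of each mean: 5.2/√36 = 0.8667 and 7.0/√201 = 0.4937.
SE(x̄₁ − x̄₂) = √(0.8667² + 0.4937²) = 0.9975 for independent samples with unequal variances.
With z* = 1.645, the margin is 1.645 × 0.9975 = 1.6409.
x̄₁ − x̄₂ = 4.7 − 11.1 = -6.4000; the interval is -6.4000 ± 1.6409 = (-8.04, -4.76).

(-8.04, -4.76)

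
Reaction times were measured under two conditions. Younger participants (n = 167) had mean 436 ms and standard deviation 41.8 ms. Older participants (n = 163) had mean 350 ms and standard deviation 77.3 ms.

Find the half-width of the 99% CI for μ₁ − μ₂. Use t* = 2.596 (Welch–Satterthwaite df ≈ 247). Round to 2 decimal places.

Standard errors of each mean: 41.8/√167 = 3.2346 and 77.3/√163 = 6.0546.
SE(x̄₁ − x̄₂) = √(3.2346² + 6.0546²) = 6.8645 for independent samples with unequal variances.
With t* = 2.596, the margin is 2.596 × 6.8645 = 17.8202.

17.82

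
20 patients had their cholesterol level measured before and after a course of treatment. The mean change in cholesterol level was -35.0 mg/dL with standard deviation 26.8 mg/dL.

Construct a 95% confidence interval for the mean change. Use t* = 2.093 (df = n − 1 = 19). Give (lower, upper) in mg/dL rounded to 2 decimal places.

(-47.54, -22.46)

This is a matched-pairs design, so SE = s_d/√n = 26.8/√20 = 5.9927.
Margin = 2.093 × 5.9927 = 12.5427; the interval is -35.0 ± 12.5427 = (-47.54, -22.46).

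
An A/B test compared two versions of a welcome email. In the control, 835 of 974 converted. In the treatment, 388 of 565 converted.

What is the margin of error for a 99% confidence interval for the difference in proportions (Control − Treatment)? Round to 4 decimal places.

p̂₁ = 835/974 = 0.8573 and p̂₂ = 388/565 = 0.6867.
SE₁ = √(p̂₁(1−p̂₁)/n₁) = √(0.8573·0.1427/974) = 0.01121; SE₂ = √(0.6867·0.3133/565) = 0.01951.
Independent samples: SE of the difference = √(SE₁² + SE₂²) = √(0.0001256641 + 0.0003806401) = 0.02250.
z* for 99% confidence is 2.576, so the margin of error is 2.576 × 0.02250 = 0.05796.

0.0580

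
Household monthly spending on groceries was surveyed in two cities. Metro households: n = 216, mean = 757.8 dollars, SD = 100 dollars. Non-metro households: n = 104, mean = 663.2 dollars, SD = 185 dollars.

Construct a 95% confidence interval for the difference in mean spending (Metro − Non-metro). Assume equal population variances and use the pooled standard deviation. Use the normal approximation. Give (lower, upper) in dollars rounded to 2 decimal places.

s_p = √[((n₁−1)s₁² + (n₂−1)s₂²)/(n₁+n₂−2)] = √[(215·100² + 103·185²)/318] = 133.5907.
SE = 133.5907·√(1/216 + 1/104) = 15.9444.
With z* = 1.960, margin = 1.960 × 15.9444 = 31.2510.
x̄₁ − x̄₂ = 757.8 − 663.2 = 94.6000; interval 94.6000 ± 31.2510 = (63.35, 125.85).

(63.35, 125.85)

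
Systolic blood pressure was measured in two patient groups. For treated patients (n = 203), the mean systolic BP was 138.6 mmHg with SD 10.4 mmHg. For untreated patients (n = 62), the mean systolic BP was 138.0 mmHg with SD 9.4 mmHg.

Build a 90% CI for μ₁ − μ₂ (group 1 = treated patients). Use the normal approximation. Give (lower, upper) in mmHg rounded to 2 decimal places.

SE₁ = s₁/√n₁ = 10.4/√203 = 0.7299; SE₂ = 9.4/√62 = 1.1938.
Independent samples, unequal variances: SE_diff = √(SE₁² + SE₂²) = √(0.53275401 + 1.42515844) = 1.3993.
z* = 1.645, so margin of error = 1.645 × 1.3993 = 2.3018.
Difference in means = 138.6 − 138.0 = 0.6000.
0.6000 ± 2.3018 → (-1.70, 2.90).

(-1.70, 2.90)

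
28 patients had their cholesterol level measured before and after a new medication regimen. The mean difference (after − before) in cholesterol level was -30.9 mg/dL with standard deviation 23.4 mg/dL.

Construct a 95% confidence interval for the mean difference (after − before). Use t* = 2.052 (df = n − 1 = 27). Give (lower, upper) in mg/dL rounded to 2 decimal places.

(-39.97, -21.83)

This is a matched-pairs design, so SE = s_d/√n = 23.4/√28 = 4.4222.
Margin = 2.052 × 4.4222 = 9.0744; the interval is -30.9 ± 9.0744 = (-39.97, -21.83).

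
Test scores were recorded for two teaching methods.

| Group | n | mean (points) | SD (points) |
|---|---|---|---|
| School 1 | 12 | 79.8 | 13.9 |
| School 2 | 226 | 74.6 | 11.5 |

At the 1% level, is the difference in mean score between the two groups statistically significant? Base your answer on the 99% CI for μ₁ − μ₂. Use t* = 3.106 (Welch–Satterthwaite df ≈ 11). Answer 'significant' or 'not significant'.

SE₁ = s₁/√n₁ = 13.9/√12 = 4.0126; SE₂ = 11.5/√226 = 0.7650.
Independent samples, unequal variances: SE_diff = √(SE₁² + SE₂²) = √(16.10095876 + 0.585225) = 4.0849.
t* = 3.106, so margin of error = 3.106 × 4.0849 = 12.6877.
Difference in means = 79.8 − 74.6 = 5.2000.
5.2000 ± 12.6877 → (-7.4877, 17.8877).
The interval (-7.4877, 17.8877) contains 0, so the difference is not significant.

not significant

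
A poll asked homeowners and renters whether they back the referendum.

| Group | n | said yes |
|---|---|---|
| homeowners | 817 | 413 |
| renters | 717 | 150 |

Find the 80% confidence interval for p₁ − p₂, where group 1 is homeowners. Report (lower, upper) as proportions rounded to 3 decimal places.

p̂₁ = 413/817 = 0.5055 and p̂₂ = 150/717 = 0.2092.
SE₁ = √(p̂₁(1−p̂₁)/n₁) = √(0.5055·0.4945/817) = 0.01749; SE₂ = √(0.2092·0.7908/717) = 0.01519.
Independent samples: SE of the difference = √(SE₁² + SE₂²) = √(0.0003059001 + 0.0002307361) = 0.02317.
z* for 80% confidence is 1.282, so the margin of error is 1.282 × 0.02317 = 0.02970.
Point estimate p̂₁ − p̂₂ = 0.5055 − 0.2092 = 0.2963.
0.2963 ± 0.02970 → (0.267, 0.326).

(0.267, 0.326)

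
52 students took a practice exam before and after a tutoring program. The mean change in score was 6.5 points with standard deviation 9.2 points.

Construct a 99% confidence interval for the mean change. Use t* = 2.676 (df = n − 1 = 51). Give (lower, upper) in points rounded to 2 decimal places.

(3.09, 9.91)

Paired design: SE = s_d/√n = 9.2/√52 = 1.2758.
t* = 2.676; margin of error = 2.676 × 1.2758 = 3.4140.
6.5 ± 3.4140 → (3.09, 9.91).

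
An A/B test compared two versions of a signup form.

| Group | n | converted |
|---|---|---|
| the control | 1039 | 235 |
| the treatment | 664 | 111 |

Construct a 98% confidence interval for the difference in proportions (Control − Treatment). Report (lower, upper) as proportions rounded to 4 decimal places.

(0.0138, 0.1042)

p̂₁ = 235/1039 = 0.2262 and p̂₂ = 111/664 = 0.1672.
SE₁ = √(p̂₁(1−p̂₁)/n₁) = √(0.2262·0.7738/1039) = 0.01298; SE₂ = √(0.1672·0.8328/664) = 0.01448.
Independent samples: SE of the difference = √(SE₁² + SE₂²) = √(0.0001684804 + 0.0002096704) = 0.01945.
z* for 98% confidence is 2.326, so the margin of error is 2.326 × 0.01945 = 0.04524.
Point estimate p̂₁ − p̂₂ = 0.2262 − 0.1672 = 0.0590.
0.0590 ± 0.04524 → (0.0138, 0.1042).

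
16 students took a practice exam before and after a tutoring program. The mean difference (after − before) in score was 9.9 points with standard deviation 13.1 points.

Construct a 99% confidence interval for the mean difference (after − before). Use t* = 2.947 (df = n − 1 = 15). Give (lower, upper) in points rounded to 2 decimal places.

(0.25, 19.55)

Paired design: SE = s_d/√n = 13.1/√16 = 3.2750.
t* = 2.947; margin of error = 2.947 × 3.2750 = 9.6514.
9.9 ± 9.6514 → (0.25, 19.55).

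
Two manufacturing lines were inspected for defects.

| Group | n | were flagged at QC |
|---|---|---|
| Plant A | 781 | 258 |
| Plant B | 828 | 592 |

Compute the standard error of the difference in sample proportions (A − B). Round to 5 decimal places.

p̂₁ = 258/781 = 0.3303 and p̂₂ = 592/828 = 0.7150.
SE₁ = √(p̂₁(1−p̂₁)/n₁) = √(0.3303·0.6697/781) = 0.01683; SE₂ = √(0.7150·0.2850/828) = 0.01569.
Independent samples: SE of the difference = √(SE₁² + SE₂²) = √(0.0002832489 + 0.0002461761) = 0.02301.

0.02301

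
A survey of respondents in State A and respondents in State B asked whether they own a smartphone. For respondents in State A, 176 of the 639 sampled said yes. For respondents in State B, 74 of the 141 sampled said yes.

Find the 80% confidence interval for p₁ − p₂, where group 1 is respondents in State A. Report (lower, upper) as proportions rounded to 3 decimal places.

p̂₁ = 176/639 = 0.2754 and p̂₂ = 74/141 = 0.5248.
SE₁ = √(p̂₁(1−p̂₁)/n₁) = √(0.2754·0.7246/639) = 0.01767; SE₂ = √(0.5248·0.4752/141) = 0.04206.
Independent samples: SE of the difference = √(SE₁² + SE₂²) = √(0.0003122289 + 0.0017690436) = 0.04562.
z* for 80% confidence is 1.282, so the margin of error is 1.282 × 0.04562 = 0.05848.
Point estimate p̂₁ − p̂₂ = 0.2754 − 0.5248 = -0.2494.
-0.2494 ± 0.05848 → (-0.308, -0.191).

(-0.308, -0.191)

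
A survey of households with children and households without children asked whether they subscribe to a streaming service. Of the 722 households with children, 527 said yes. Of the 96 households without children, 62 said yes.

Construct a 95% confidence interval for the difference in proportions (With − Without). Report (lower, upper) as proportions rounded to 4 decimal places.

(-0.0169, 0.1851)

First, p̂₁ = 527/722 = 0.7299; p̂₂ = 62/96 = 0.6458.
The two standard errors are √(0.7299×0.2701/722) = 0.01652 and √(0.6458×0.3542/96) = 0.04881.
Because the samples are independent, SE_diff = √(0.01652² + 0.04881²) = 0.05153.
Using z* = 1.960 for 95%, ME = 1.960 × 0.05153 = 0.10100.
p̂₁ − p̂₂ = 0.0841; interval 0.0841 ± 0.10100 gives (-0.0169, 0.1851).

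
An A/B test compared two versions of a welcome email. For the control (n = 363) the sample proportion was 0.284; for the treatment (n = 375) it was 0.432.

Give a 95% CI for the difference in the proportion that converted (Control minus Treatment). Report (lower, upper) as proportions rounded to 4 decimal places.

Each SE is √(p̂(1−p̂)/n): √(0.2840·0.7160/363) = 0.02367 and √(0.4320·0.5680/375) = 0.02558.
SE(p̂₁ − p̂₂) = √(SE₁² + SE₂²) = √(0.0005602689 + 0.0006543364) = 0.03485, since the two samples are independent.
At 95% confidence z* = 1.960; margin = 1.960 × 0.03485 = 0.06831.
The difference is 0.2840 − 0.4320 = -0.1480, so the interval is -0.1480 ± 0.06831 = (-0.2163, -0.0797).

(-0.2163, -0.0797)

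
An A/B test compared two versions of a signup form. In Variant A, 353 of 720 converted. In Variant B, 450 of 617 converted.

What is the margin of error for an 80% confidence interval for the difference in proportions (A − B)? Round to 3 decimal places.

Sample proportions: 353/720 = 0.4903, 450/617 = 0.7293.
Each SE is √(p̂(1−p̂)/n): √(0.4903·0.5097/720) = 0.01863 and √(0.7293·0.2707/617) = 0.01789.
SE(p̂₁ − p̂₂) = √(SE₁² + SE₂²) = √(0.0003470769 + 0.0003200521) = 0.02583, since the two samples are independent.
At 80% confidence z* = 1.282; margin = 1.282 × 0.02583 = 0.03311.

0.033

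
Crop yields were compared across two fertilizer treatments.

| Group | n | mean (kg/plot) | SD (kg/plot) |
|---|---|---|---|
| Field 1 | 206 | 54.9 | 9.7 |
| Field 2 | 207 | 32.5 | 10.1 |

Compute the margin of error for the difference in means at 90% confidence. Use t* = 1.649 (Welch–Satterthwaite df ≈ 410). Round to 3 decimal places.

1.607

Standard errors of each mean: 9.7/√206 = 0.6758 and 10.1/√207 = 0.7020.
SE(x̄₁ − x̄₂) = √(0.6758² + 0.7020²) = 0.9744 for independent samples with unequal variances.
With t* = 1.649, the margin is 1.649 × 0.9744 = 1.6068.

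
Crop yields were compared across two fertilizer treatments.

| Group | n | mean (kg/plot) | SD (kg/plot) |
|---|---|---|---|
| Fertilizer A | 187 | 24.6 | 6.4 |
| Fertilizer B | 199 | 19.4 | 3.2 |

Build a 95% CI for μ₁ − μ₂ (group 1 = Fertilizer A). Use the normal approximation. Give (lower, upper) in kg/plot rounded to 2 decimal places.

(4.18, 6.22)

SE₁ = s₁/√n₁ = 6.4/√187 = 0.4680; SE₂ = 3.2/√199 = 0.2268.
Independent samples, unequal variances: SE_diff = √(SE₁² + SE₂²) = √(0.219024 + 0.05143824) = 0.5201.
z* = 1.960, so margin of error = 1.960 × 0.5201 = 1.0194.
Difference in means = 24.6 − 19.4 = 5.2000.
5.2000 ± 1.0194 → (4.18, 6.22).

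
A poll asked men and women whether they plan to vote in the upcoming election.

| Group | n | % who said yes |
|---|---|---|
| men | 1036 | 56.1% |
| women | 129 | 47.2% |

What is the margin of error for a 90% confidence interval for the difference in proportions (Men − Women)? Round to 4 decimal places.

The two standard errors are √(0.5610×0.4390/1036) = 0.01542 and √(0.4720×0.5280/129) = 0.04395.
Because the samples are independent, SE_diff = √(0.01542² + 0.04395²) = 0.04658.
Using z* = 1.645 for 90%, ME = 1.645 × 0.04658 = 0.07662.

0.0766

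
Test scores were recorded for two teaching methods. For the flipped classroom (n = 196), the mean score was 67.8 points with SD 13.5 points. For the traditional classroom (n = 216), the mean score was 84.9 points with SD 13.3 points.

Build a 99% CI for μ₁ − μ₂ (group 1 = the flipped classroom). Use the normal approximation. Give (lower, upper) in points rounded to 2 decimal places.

Standard errors of each mean: 13.5/√196 = 0.9643 and 13.3/√216 = 0.9050.
SE(x̄₁ − x̄₂) = √(0.9643² + 0.9050²) = 1.3225 for independent samples with unequal variances.
With z* = 2.576, the margin is 2.576 × 1.3225 = 3.4068.
x̄₁ − x̄₂ = 67.8 − 84.9 = -17.1000; the interval is -17.1000 ± 3.4068 = (-20.51, -13.69).

(-20.51, -13.69)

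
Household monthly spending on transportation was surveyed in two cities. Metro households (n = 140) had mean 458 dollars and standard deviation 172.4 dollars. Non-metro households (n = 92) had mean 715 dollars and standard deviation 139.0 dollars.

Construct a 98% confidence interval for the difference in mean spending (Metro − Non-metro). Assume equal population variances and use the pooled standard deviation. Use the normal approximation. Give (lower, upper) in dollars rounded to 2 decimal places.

s_p = √[((n₁−1)s₁² + (n₂−1)s₂²)/(n₁+n₂−2)] = √[(139·172.4² + 91·139.0²)/230] = 160.0209.
SE = 160.0209·√(1/140 + 1/92) = 21.4765.
With z* = 2.326, margin = 2.326 × 21.4765 = 49.9543.
x̄₁ − x̄₂ = 458 − 715 = -257.0000; interval -257.0000 ± 49.9543 = (-306.95, -207.05).

(-306.95, -207.05)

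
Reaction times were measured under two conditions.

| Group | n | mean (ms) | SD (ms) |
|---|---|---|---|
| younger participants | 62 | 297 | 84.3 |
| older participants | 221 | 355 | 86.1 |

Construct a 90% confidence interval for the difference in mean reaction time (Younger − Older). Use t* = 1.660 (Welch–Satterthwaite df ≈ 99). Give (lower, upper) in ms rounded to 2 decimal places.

(-78.21, -37.79)

Standard errors of each mean: 84.3/√62 = 10.7061 and 86.1/√221 = 5.7917.
SE(x̄₁ − x̄₂) = √(10.7061² + 5.7917²) = 12.1723 for independent samples with unequal variances.
With t* = 1.660, the margin is 1.660 × 12.1723 = 20.2060.
x̄₁ − x̄₂ = 297 − 355 = -58.0000; the interval is -58.0000 ± 20.2060 = (-78.21, -37.79).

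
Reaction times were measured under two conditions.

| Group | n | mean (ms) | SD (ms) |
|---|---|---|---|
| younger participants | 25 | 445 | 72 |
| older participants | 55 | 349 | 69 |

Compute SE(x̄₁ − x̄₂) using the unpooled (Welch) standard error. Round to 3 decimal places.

17.144

Standard errors of each mean: 72/√25 = 14.4000 and 69/√55 = 9.3040.
SE(x̄₁ − x̄₂) = √(14.4000² + 9.3040²) = 17.1442 for independent samples with unequal variances.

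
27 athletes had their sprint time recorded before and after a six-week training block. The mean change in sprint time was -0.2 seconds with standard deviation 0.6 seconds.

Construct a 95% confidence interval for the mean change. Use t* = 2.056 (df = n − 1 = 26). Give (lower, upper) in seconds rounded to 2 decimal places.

Paired design: SE = s_d/√n = 0.6/√27 = 0.1155.
t* = 2.056; margin of error = 2.056 × 0.1155 = 0.2375.
-0.2 ± 0.2375 → (-0.44, 0.04).

(-0.44, 0.04)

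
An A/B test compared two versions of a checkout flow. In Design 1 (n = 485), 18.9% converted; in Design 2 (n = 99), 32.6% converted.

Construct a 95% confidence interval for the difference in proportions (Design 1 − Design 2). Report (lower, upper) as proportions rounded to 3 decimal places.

(-0.236, -0.038)

Each SE is √(p̂(1−p̂)/n): √(0.1890·0.8110/485) = 0.01778 and √(0.3260·0.6740/99) = 0.04711.
SE(p̂₁ − p̂₂) = √(SE₁² + SE₂²) = √(0.0003161284 + 0.0022193521) = 0.05035, since the two samples are independent.
At 95% confidence z* = 1.960; margin = 1.960 × 0.05035 = 0.09869.
The difference is 0.1890 − 0.3260 = -0.1370, so the interval is -0.1370 ± 0.09869 = (-0.236, -0.038).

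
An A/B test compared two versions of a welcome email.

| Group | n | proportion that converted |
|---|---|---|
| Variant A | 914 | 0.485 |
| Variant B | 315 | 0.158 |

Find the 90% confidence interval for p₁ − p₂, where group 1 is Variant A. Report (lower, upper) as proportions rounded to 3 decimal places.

SE₁ = √(p̂₁(1−p̂₁)/n₁) = √(0.4850·0.5150/914) = 0.01653; SE₂ = √(0.1580·0.8420/315) = 0.02055.
Independent samples: SE of the difference = √(SE₁² + SE₂²) = √(0.0002732409 + 0.0004223025) = 0.02637.
z* for 90% confidence is 1.645, so the margin of error is 1.645 × 0.02637 = 0.04338.
Point estimate p̂₁ − p̂₂ = 0.4850 − 0.1580 = 0.3270.
0.3270 ± 0.04338 → (0.284, 0.370).

(0.284, 0.370)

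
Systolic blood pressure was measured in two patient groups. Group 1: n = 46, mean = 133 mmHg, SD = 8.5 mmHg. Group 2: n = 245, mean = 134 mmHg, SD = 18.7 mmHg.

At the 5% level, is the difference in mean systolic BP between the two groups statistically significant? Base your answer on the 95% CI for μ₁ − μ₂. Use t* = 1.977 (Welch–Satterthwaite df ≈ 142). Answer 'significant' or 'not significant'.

SE₁ = s₁/√n₁ = 8.5/√46 = 1.2533; SE₂ = 18.7/√245 = 1.1947.
Independent samples, unequal variances: SE_diff = √(SE₁² + SE₂²) = √(1.57076089 + 1.42730809) = 1.7315.
t* = 1.977, so margin of error = 1.977 × 1.7315 = 3.4232.
Difference in means = 133 − 134 = -1.0000.
-1.0000 ± 3.4232 → (-4.4232, 2.4232).
The interval (-4.4232, 2.4232) contains 0, so the difference is not significant.

not significant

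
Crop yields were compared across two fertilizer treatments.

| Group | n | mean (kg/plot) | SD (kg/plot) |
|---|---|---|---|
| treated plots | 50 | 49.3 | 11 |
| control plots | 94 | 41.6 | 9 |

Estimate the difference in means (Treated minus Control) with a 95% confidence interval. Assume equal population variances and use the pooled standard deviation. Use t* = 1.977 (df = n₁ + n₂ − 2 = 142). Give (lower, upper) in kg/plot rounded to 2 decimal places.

Pooled variance s_p² = [49·11² + 93·9²] / (50+94−2) = 94.8028, so s_p = 9.7367.
SE_diff = s_p·√(1/n₁ + 1/n₂) = 9.7367·√(1/50 + 1/94) = 1.7043.
t* = 1.977; margin = 1.977 × 1.7043 = 3.3694.
Difference = 49.3 − 41.6 = 7.7000.
7.7000 ± 3.3694 → (4.33, 11.07).

(4.33, 11.07)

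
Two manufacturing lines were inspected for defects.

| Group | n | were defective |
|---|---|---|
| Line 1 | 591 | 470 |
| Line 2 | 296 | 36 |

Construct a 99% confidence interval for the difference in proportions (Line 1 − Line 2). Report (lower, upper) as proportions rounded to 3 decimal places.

(0.609, 0.739)

p̂₁ = 470/591 = 0.7953 and p̂₂ = 36/296 = 0.1216.
SE₁ = √(p̂₁(1−p̂₁)/n₁) = √(0.7953·0.2047/591) = 0.01660; SE₂ = √(0.1216·0.8784/296) = 0.01900.
Independent samples: SE of the difference = √(SE₁² + SE₂²) = √(0.00027556 + 0.000361) = 0.02523.
z* for 99% confidence is 2.576, so the margin of error is 2.576 × 0.02523 = 0.06499.
Point estimate p̂₁ − p̂₂ = 0.7953 − 0.1216 = 0.6737.
0.6737 ± 0.06499 → (0.609, 0.739).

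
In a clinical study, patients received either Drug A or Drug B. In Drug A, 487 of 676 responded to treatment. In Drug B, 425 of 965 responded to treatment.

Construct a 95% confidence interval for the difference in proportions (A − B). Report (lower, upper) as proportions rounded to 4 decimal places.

(0.2339, 0.3261)

First, p̂₁ = 487/676 = 0.7204; p̂₂ = 425/965 = 0.4404.
The two standard errors are √(0.7204×0.2796/676) = 0.01726 and √(0.4404×0.5596/965) = 0.01598.
Because the samples are independent, SE_diff = √(0.01726² + 0.01598²) = 0.02352.
Using z* = 1.960 for 95%, ME = 1.960 × 0.02352 = 0.04610.
p̂₁ − p̂₂ = 0.2800; interval 0.2800 ± 0.04610 gives (0.2339, 0.3261).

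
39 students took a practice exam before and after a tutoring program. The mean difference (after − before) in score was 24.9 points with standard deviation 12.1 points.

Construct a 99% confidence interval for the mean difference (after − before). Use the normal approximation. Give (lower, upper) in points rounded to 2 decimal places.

This is a matched-pairs design, so SE = s_d/√n = 12.1/√39 = 1.9376.
Margin = 2.576 × 1.9376 = 4.9913; the interval is 24.9 ± 4.9913 = (19.91, 29.89).

(19.91, 29.89)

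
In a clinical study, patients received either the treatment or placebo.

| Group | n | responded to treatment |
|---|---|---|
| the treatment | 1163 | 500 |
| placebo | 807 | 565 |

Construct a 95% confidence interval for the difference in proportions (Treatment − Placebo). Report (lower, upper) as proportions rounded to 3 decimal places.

(-0.313, -0.228)

First, p̂₁ = 500/1163 = 0.4299; p̂₂ = 565/807 = 0.7001.
The two standard errors are √(0.4299×0.5701/1163) = 0.01452 and √(0.7001×0.2999/807) = 0.01613.
Because the samples are independent, SE_diff = √(0.01452² + 0.01613²) = 0.02170.
Using z* = 1.960 for 95%, ME = 1.960 × 0.02170 = 0.04253.
p̂₁ − p̂₂ = -0.2702; interval -0.2702 ± 0.04253 gives (-0.313, -0.228).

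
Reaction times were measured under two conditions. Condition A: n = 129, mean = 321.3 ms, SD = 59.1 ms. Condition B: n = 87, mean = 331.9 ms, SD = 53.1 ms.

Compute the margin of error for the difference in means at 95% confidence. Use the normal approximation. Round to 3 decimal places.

Standard errors of each mean: 59.1/√129 = 5.2035 and 53.1/√87 = 5.6929.
SE(x̄₁ − x̄₂) = √(5.2035² + 5.6929²) = 7.7127 for independent samples with unequal variances.
With z* = 1.960, the margin is 1.960 × 7.7127 = 15.1169.

15.117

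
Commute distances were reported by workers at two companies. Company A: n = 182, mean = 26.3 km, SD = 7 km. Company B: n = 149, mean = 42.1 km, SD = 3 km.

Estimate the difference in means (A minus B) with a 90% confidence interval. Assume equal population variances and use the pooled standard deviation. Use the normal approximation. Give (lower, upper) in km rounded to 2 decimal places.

(-16.81, -14.79)

Pooled variance s_p² = [181·7² + 148·3²] / (182+149−2) = 31.0061, so s_p = 5.5683.
SE_diff = s_p·√(1/n₁ + 1/n₂) = 5.5683·√(1/182 + 1/149) = 0.6152.
z* = 1.645; margin = 1.645 × 0.6152 = 1.0120.
Difference = 26.3 − 42.1 = -15.8000.
-15.8000 ± 1.0120 → (-16.81, -14.79).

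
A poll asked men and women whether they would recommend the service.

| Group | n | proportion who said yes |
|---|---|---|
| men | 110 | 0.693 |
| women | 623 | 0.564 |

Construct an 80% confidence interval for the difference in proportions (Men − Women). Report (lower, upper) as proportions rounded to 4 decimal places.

The two standard errors are √(0.6930×0.3070/110) = 0.04398 and √(0.5640×0.4360/623) = 0.01987.
Because the samples are independent, SE_diff = √(0.04398² + 0.01987²) = 0.04826.
Using z* = 1.282 for 80%, ME = 1.282 × 0.04826 = 0.06187.
p̂₁ − p̂₂ = 0.1290; interval 0.1290 ± 0.06187 gives (0.0671, 0.1909).

(0.0671, 0.1909)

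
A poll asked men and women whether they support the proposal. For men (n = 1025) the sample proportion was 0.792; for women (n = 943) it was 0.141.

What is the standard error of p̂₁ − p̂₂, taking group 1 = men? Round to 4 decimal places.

0.0170

The two standard errors are √(0.7920×0.2080/1025) = 0.01268 and √(0.1410×0.8590/943) = 0.01133.
Because the samples are independent, SE_diff = √(0.01268² + 0.01133²) = 0.01700.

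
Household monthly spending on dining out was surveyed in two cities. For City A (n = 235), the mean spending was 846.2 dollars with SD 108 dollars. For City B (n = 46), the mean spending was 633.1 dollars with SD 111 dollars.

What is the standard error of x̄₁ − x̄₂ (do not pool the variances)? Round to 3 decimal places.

SE₁ = s₁/√n₁ = 108/√235 = 7.0451; SE₂ = 111/√46 = 16.3661.
Independent samples, unequal variances: SE_diff = √(SE₁² + SE₂²) = √(49.63343401 + 267.84922921) = 17.8180.

17.818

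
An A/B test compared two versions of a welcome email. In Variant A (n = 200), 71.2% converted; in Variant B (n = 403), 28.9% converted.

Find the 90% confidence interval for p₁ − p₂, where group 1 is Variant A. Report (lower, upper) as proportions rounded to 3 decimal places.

(0.359, 0.487)

Each SE is √(p̂(1−p̂)/n): √(0.7120·0.2880/200) = 0.03202 and √(0.2890·0.7110/403) = 0.02258.
SE(p̂₁ − p̂₂) = √(SE₁² + SE₂²) = √(0.0010252804 + 0.0005098564) = 0.03918, since the two samples are independent.
At 90% confidence z* = 1.645; margin = 1.645 × 0.03918 = 0.06445.
The difference is 0.7120 − 0.2890 = 0.4230, so the interval is 0.4230 ± 0.06445 = (0.359, 0.487).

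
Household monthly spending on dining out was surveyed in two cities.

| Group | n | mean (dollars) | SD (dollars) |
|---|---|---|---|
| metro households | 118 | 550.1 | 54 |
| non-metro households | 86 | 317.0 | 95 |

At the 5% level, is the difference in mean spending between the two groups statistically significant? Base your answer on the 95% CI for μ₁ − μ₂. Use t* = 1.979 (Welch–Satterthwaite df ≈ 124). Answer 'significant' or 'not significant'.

significant

SE₁ = s₁/√n₁ = 54/√118 = 4.9711; SE₂ = 95/√86 = 10.2441.
Independent samples, unequal variances: SE_diff = √(SE₁² + SE₂²) = √(24.71183521 + 104.94158481) = 11.3865.
t* = 1.979, so margin of error = 1.979 × 11.3865 = 22.5339.
Difference in means = 550.1 − 317.0 = 233.1000.
233.1000 ± 22.5339 → (210.5661, 255.6339).
The interval (210.5661, 255.6339) does not contain 0, so the difference is significant.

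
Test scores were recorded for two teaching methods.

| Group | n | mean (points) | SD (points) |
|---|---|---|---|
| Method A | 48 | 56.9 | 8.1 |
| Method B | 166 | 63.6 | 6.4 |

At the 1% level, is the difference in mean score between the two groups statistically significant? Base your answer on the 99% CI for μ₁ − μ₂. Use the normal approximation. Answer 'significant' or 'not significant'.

significant

Standard errors of each mean: 8.1/√48 = 1.1691 and 6.4/√166 = 0.4967.
SE(x̄₁ − x̄₂) = √(1.1691² + 0.4967²) = 1.2702 for independent samples with unequal variances.
With z* = 2.576, the margin is 2.576 × 1.2702 = 3.2720.
x̄₁ − x̄₂ = 56.9 − 63.6 = -6.7000; the interval is -6.7000 ± 3.2720 = (-9.9720, -3.4280).
The interval (-9.9720, -3.4280) does not contain 0, so the difference is significant.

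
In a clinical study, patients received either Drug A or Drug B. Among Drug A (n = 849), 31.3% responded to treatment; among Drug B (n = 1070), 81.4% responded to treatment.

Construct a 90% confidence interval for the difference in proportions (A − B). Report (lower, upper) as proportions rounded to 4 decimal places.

(-0.5337, -0.4683)

Each SE is √(p̂(1−p̂)/n): √(0.3130·0.6870/849) = 0.01591 and √(0.8140·0.1860/1070) = 0.01190.
SE(p̂₁ − p̂₂) = √(SE₁² + SE₂²) = √(0.0002531281 + 0.00014161) = 0.01987, since the two samples are independent.
At 90% confidence z* = 1.645; margin = 1.645 × 0.01987 = 0.03269.
The difference is 0.3130 − 0.8140 = -0.5010, so the interval is -0.5010 ± 0.03269 = (-0.5337, -0.4683).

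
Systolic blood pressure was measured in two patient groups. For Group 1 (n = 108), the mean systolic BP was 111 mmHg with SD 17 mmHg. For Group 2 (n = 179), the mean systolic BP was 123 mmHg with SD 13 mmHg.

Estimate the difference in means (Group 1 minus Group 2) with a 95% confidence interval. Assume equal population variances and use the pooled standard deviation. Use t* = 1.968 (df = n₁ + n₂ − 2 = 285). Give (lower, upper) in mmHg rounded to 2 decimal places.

Pooled variance s_p² = [107·17² + 178·13²] / (108+179−2) = 214.0526, so s_p = 14.6305.
SE_diff = s_p·√(1/n₁ + 1/n₂) = 14.6305·√(1/108 + 1/179) = 1.7826.
t* = 1.968; margin = 1.968 × 1.7826 = 3.5082.
Difference = 111 − 123 = -12.0000.
-12.0000 ± 3.5082 → (-15.51, -8.49).

(-15.51, -8.49)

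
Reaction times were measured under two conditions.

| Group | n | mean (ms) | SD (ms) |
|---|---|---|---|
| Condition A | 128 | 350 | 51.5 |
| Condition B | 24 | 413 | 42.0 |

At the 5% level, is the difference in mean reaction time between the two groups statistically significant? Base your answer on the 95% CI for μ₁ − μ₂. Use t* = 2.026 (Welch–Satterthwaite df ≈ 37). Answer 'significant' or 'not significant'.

Per-group SEs: s₁/√n₁ = 51.5/√128 = 4.5520, s₂/√n₂ = 42.0/√24 = 8.5732.
Unpooled SE of the difference: √(20.720704 + 73.49975824) = 9.7067.
Margin of error = t* · SE = 2.026 × 9.7067 = 19.6658.
x̄₁ − x̄₂ = 350 − 413 = -63.0000.
CI: -63.0000 ± 19.6658 = (-82.6658, -43.3342).
The interval (-82.6658, -43.3342) does not contain 0, so the difference is significant.

significant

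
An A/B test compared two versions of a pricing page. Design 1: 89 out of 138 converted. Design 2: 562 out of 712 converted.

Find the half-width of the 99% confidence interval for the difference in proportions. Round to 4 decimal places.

p̂₁ = 89/138 = 0.6449 and p̂₂ = 562/712 = 0.7893.
SE₁ = √(p̂₁(1−p̂₁)/n₁) = √(0.6449·0.3551/138) = 0.04074; SE₂ = √(0.7893·0.2107/712) = 0.01528.
Independent samples: SE of the difference = √(SE₁² + SE₂²) = √(0.0016597476 + 0.0002334784) = 0.04351.
z* for 99% confidence is 2.576, so the margin of error is 2.576 × 0.04351 = 0.11208.

0.1121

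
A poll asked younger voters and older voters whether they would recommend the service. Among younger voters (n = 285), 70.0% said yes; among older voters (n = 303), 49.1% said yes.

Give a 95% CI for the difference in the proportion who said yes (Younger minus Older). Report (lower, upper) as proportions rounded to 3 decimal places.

Each SE is √(p̂(1−p̂)/n): √(0.7000·0.3000/285) = 0.02714 and √(0.4910·0.5090/303) = 0.02872.
SE(p̂₁ − p̂₂) = √(SE₁² + SE₂²) = √(0.0007365796 + 0.0008248384) = 0.03951, since the two samples are independent.
At 95% confidence z* = 1.960; margin = 1.960 × 0.03951 = 0.07744.
The difference is 0.7000 − 0.4910 = 0.2090, so the interval is 0.2090 ± 0.07744 = (0.132, 0.286).

(0.132, 0.286)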